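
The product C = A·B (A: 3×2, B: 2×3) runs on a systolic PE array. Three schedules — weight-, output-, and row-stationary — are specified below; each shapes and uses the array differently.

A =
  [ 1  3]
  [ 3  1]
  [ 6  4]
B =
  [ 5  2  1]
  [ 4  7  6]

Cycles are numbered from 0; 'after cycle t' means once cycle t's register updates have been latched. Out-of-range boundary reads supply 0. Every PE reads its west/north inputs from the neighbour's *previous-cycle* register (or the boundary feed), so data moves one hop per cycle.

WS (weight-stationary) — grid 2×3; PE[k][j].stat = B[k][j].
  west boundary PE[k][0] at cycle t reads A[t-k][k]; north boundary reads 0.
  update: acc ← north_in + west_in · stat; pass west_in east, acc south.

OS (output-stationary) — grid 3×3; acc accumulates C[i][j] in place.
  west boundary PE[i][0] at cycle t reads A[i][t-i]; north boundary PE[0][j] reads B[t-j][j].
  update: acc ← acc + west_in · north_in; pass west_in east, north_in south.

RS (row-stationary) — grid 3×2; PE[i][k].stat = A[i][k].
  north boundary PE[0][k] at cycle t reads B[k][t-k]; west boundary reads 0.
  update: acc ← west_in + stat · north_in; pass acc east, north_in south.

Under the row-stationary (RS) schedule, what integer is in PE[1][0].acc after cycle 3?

RS 3×2: PE[1][0] cycle-by-cycle (with neighbour feeds):
  0: (0,0).acc=5  regs=<5,5>
  0: (1,0).acc=0  regs=<0,0>
  1: (0,0).acc=2  regs=<2,2>
  1: (1,0).acc=15  regs=<15,5>
  2: (0,0).acc=1  regs=<1,1>
  2: (1,0).acc=6  regs=<6,2>
  3: (0,0).acc=0  regs=<0,0>
  3: (1,0).acc=3  regs=<3,1>

PE[1][0].acc = 3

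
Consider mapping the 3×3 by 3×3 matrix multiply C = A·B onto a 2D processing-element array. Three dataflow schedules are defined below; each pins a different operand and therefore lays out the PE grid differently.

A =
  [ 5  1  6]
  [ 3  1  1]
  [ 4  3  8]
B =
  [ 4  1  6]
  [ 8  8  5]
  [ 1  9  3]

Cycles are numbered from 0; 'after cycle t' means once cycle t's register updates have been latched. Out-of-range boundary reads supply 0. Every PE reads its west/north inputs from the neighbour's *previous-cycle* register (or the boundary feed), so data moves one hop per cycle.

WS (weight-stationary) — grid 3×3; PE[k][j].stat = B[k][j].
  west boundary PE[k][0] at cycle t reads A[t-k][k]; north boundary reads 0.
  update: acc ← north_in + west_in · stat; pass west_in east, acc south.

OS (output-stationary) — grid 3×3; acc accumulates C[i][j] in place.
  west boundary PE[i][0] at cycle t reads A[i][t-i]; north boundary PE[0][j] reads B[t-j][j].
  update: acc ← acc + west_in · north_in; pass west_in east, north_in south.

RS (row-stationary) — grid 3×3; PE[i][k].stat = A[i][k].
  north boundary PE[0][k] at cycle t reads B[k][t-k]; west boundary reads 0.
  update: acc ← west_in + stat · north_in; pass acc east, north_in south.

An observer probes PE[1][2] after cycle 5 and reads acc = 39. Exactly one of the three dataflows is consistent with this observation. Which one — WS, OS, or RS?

dataflow = WS

WS [3×3] PE[1][2] across cycles:
  c0 r1c2: 0 / 0 / 0
  c1 r1c2: 0 / 0 / 0
  c2 r1c2: 0 / 0 / 0
  c3 r1c2: 35 / 1 / 35
  c4 r1c2: 23 / 1 / 23
  c5 r1c2: 39 / 3 / 39
OS [3×3] PE[1][2] across cycles:
  c0 r1c2: 0 / 0 / 0
  c1 r1c2: 0 / 0 / 0
  c2 r1c2: 0 / 0 / 0
  c3 r1c2: 18 / 3 / 6
  c4 r1c2: 23 / 1 / 5
  c5 r1c2: 26 / 1 / 3
RS [3×3] PE[1][2] across cycles:
  c0 r1c2: 0 / 0 / 0
  c1 r1c2: 0 / 0 / 0
  c2 r1c2: 0 / 0 / 0
  c3 r1c2: 21 / 21 / 1
  c4 r1c2: 20 / 20 / 9
  c5 r1c2: 26 / 26 / 3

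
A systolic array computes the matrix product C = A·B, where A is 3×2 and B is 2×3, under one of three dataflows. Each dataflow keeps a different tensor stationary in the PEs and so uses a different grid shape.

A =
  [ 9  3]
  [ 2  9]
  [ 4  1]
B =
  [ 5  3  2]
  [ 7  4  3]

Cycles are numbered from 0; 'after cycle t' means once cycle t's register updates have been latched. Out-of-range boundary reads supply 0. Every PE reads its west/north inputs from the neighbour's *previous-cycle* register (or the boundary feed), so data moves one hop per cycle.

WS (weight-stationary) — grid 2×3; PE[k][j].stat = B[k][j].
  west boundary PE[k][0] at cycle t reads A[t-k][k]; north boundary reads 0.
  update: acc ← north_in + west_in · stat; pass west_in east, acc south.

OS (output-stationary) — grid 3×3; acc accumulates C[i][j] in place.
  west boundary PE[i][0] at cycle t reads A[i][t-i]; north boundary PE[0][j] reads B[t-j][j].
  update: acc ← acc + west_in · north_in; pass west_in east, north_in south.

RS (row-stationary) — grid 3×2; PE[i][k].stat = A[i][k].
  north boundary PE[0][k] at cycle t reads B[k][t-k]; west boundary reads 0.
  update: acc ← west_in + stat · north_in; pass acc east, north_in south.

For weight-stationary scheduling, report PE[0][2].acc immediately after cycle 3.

Tracing WS — 2×3 array, target PE[0][2]:
  0: (0,1).acc=0  regs=<0,0>
  0: (0,2).acc=0  regs=<0,0>
  1: (0,1).acc=27  regs=<9,27>
  1: (0,2).acc=0  regs=<0,0>
  2: (0,1).acc=6  regs=<2,6>
  2: (0,2).acc=18  regs=<9,18>
  3: (0,1).acc=12  regs=<4,12>
  3: (0,2).acc=4  regs=<2,4>

PE[0][2].acc = 4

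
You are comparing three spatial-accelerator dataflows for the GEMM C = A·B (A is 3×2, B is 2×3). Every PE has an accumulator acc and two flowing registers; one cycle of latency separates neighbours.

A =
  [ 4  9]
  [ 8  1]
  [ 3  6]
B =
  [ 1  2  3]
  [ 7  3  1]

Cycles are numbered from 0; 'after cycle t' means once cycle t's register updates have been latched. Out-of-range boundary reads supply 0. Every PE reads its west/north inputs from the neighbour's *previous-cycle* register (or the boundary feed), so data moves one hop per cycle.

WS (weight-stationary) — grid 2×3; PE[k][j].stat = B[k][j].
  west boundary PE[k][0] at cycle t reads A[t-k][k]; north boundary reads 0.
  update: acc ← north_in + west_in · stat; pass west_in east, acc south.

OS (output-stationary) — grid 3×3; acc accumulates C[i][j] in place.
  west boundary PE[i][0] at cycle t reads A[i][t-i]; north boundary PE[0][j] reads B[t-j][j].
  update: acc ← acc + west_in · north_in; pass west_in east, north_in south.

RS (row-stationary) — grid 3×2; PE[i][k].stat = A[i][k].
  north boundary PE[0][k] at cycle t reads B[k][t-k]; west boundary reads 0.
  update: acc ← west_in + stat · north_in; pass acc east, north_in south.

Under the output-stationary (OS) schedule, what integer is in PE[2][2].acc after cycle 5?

OS (3×3). Following PE[2][2] plus its west/north inputs:
  [0] (1,2) acc=0 (h:0 v:0)
  [0] (2,1) acc=0 (h:0 v:0)
  [0] (2,2) acc=0 (h:0 v:0)
  [1] (1,2) acc=0 (h:0 v:0)
  [1] (2,1) acc=0 (h:0 v:0)
  [1] (2,2) acc=0 (h:0 v:0)
  [2] (1,2) acc=0 (h:0 v:0)
  [2] (2,1) acc=0 (h:0 v:0)
  [2] (2,2) acc=0 (h:0 v:0)
  [3] (1,2) acc=24 (h:8 v:3)
  [3] (2,1) acc=6 (h:3 v:2)
  [3] (2,2) acc=0 (h:0 v:0)
  [4] (1,2) acc=25 (h:1 v:1)
  [4] (2,1) acc=24 (h:6 v:3)
  [4] (2,2) acc=9 (h:3 v:3)
  [5] (1,2) acc=25 (h:0 v:0)
  [5] (2,1) acc=24 (h:0 v:0)
  [5] (2,2) acc=15 (h:6 v:1)

PE[2][2].acc = 15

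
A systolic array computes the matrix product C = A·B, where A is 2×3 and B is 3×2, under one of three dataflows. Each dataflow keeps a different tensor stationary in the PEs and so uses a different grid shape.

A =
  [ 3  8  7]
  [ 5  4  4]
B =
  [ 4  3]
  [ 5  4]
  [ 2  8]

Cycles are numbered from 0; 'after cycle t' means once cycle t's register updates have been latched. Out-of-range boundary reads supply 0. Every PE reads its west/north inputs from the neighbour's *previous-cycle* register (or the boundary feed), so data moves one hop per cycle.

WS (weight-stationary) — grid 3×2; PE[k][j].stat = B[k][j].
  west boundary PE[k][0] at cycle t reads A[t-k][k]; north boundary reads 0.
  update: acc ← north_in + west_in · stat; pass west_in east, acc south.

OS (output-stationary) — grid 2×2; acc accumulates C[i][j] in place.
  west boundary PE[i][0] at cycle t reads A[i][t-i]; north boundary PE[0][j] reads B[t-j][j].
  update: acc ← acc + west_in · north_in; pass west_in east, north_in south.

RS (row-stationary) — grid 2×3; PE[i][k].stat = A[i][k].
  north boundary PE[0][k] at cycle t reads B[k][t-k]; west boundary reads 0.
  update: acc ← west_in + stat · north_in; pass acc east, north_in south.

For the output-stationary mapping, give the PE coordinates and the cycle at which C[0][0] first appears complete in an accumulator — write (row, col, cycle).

Under OS, C[0][0] lands at PE[0][0]:
  step 0 · PE0,0: acc=12; fwd→3 fwd↓4
  step 1 · PE0,0: acc=52; fwd→8 fwd↓5
  step 2 · PE0,0: acc=66; fwd→7 fwd↓2

(row, col, cycle) = (0, 0, 2)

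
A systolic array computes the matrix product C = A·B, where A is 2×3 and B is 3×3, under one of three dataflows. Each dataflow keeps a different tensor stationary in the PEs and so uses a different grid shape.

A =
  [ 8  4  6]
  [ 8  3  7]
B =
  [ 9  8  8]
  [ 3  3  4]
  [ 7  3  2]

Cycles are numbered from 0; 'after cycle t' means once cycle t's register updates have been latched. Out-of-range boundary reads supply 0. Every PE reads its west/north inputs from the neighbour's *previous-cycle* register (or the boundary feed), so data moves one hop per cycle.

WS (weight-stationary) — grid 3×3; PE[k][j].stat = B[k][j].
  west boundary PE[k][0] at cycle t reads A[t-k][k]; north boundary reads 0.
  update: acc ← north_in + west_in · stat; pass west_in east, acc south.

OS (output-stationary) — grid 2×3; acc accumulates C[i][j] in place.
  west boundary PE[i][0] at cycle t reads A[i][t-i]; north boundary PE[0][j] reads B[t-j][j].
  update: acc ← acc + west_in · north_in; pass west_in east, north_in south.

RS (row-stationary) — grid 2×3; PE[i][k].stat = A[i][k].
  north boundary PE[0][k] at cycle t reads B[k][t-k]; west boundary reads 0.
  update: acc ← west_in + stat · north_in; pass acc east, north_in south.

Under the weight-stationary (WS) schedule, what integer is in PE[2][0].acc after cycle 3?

WS 3×3: PE[2][0] cycle-by-cycle (with neighbour feeds):
  step 0 · PE1,0: acc=0; fwd→0 fwd↓0
  step 0 · PE2,0: acc=0; fwd→0 fwd↓0
  step 1 · PE1,0: acc=84; fwd→4 fwd↓84
  step 1 · PE2,0: acc=0; fwd→0 fwd↓0
  step 2 · PE1,0: acc=81; fwd→3 fwd↓81
  step 2 · PE2,0: acc=126; fwd→6 fwd↓126
  step 3 · PE1,0: acc=0; fwd→0 fwd↓0
  step 3 · PE2,0: acc=130; fwd→7 fwd↓130

PE[2][0].acc = 130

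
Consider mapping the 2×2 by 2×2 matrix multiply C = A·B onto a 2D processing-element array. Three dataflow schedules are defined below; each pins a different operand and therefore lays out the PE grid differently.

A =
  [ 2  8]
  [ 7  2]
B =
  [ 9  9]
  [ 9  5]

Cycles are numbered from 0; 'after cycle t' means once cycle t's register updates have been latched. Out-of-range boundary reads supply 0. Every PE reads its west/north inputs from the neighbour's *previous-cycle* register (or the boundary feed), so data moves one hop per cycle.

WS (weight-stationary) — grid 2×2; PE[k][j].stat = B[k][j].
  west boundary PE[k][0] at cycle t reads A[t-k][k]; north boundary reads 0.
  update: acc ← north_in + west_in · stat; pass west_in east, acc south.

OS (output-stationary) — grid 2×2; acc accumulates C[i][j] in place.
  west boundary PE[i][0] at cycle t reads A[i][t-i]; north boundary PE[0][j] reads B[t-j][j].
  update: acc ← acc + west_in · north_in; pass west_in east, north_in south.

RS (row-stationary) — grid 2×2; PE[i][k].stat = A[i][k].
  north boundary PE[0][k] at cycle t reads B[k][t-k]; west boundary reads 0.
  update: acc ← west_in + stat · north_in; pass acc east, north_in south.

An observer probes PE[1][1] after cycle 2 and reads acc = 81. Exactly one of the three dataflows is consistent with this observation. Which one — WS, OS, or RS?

dataflow = RS

WS [2×2] PE[1][1] across cycles:
  [0] (1,1) acc=0 (h:0 v:0)
  [1] (1,1) acc=0 (h:0 v:0)
  [2] (1,1) acc=58 (h:8 v:58)
OS [2×2] PE[1][1] across cycles:
  [0] (1,1) acc=0 (h:0 v:0)
  [1] (1,1) acc=0 (h:0 v:0)
  [2] (1,1) acc=63 (h:7 v:9)
RS [2×2] PE[1][1] across cycles:
  [0] (1,1) acc=0 (h:0 v:0)
  [1] (1,1) acc=0 (h:0 v:0)
  [2] (1,1) acc=81 (h:81 v:9)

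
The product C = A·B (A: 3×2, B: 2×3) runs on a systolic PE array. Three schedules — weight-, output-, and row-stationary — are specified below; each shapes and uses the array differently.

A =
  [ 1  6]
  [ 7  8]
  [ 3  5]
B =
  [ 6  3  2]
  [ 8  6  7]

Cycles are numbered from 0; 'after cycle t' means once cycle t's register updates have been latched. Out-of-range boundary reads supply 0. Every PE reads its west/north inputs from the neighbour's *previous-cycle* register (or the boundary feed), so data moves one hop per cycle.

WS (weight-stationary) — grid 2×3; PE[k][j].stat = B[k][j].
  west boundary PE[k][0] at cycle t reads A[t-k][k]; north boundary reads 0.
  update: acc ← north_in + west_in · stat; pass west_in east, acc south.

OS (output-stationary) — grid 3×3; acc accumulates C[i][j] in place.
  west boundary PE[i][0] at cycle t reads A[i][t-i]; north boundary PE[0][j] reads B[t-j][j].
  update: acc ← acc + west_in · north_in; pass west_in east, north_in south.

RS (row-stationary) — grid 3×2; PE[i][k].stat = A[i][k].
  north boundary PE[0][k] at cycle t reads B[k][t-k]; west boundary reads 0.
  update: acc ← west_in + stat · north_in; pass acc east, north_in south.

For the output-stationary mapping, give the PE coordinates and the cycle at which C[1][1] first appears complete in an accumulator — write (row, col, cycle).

(row, col, cycle) = (1, 1, 3)

OS — PE[1][1] is where C[1][1] collects:
  0: (1,1).acc=0  regs=<0,0>
  1: (1,1).acc=0  regs=<0,0>
  2: (1,1).acc=21  regs=<7,3>
  3: (1,1).acc=69  regs=<8,6>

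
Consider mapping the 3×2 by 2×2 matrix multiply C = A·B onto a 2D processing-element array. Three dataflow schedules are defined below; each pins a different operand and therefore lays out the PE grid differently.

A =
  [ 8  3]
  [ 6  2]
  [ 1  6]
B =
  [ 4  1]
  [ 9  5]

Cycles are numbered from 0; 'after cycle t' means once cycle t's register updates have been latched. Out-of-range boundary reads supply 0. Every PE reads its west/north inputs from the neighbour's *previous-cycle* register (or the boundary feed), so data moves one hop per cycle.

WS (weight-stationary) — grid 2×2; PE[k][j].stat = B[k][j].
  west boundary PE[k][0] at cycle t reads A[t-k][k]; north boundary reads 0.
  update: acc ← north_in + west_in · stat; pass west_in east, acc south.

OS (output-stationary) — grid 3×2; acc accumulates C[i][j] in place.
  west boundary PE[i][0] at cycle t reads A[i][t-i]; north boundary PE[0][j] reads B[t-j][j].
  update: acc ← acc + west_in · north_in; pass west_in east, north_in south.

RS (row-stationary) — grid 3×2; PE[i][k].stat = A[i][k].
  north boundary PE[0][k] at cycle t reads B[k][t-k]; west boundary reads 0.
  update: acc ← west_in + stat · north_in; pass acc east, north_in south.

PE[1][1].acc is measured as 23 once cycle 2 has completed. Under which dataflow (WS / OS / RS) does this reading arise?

dataflow = WS

WS [2×2] PE[1][1] across cycles:
  [0] (1,1) acc=0 (h:0 v:0)
  [1] (1,1) acc=0 (h:0 v:0)
  [2] (1,1) acc=23 (h:3 v:23)
OS [3×2] PE[1][1] across cycles:
  [0] (1,1) acc=0 (h:0 v:0)
  [1] (1,1) acc=0 (h:0 v:0)
  [2] (1,1) acc=6 (h:6 v:1)
RS [3×2] PE[1][1] across cycles:
  [0] (1,1) acc=0 (h:0 v:0)
  [1] (1,1) acc=0 (h:0 v:0)
  [2] (1,1) acc=42 (h:42 v:9)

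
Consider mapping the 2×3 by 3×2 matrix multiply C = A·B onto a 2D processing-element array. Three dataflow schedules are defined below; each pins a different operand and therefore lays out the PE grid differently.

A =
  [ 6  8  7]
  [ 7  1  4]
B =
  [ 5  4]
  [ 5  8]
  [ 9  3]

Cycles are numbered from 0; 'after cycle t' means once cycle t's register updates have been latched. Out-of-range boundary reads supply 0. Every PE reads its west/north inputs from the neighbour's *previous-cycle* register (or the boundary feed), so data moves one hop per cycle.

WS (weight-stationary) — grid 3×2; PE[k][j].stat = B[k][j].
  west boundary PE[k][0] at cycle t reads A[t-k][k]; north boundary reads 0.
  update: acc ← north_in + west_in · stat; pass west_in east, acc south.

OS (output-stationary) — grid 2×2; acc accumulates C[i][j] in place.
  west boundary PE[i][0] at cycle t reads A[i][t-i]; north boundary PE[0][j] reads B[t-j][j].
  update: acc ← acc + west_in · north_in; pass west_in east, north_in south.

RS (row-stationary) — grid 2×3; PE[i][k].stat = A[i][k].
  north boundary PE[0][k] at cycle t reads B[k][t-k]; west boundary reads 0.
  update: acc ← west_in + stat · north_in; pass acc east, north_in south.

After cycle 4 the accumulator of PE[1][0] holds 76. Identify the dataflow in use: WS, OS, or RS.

dataflow = OS

— WS: 3×2; PE[1][0] trace:
  t=0 PE[1][0]: acc=0 h=0 v=0
  t=1 PE[1][0]: acc=70 h=8 v=70
  t=2 PE[1][0]: acc=40 h=1 v=40
  t=3 PE[1][0]: acc=0 h=0 v=0
  t=4 PE[1][0]: acc=0 h=0 v=0
— OS: 2×2; PE[1][0] trace:
  t=0 PE[1][0]: acc=0 h=0 v=0
  t=1 PE[1][0]: acc=35 h=7 v=5
  t=2 PE[1][0]: acc=40 h=1 v=5
  t=3 PE[1][0]: acc=76 h=4 v=9
  t=4 PE[1][0]: acc=76 h=0 v=0
— RS: 2×3; PE[1][0] trace:
  t=0 PE[1][0]: acc=0 h=0 v=0
  t=1 PE[1][0]: acc=35 h=35 v=5
  t=2 PE[1][0]: acc=28 h=28 v=4
  t=3 PE[1][0]: acc=0 h=0 v=0
  t=4 PE[1][0]: acc=0 h=0 v=0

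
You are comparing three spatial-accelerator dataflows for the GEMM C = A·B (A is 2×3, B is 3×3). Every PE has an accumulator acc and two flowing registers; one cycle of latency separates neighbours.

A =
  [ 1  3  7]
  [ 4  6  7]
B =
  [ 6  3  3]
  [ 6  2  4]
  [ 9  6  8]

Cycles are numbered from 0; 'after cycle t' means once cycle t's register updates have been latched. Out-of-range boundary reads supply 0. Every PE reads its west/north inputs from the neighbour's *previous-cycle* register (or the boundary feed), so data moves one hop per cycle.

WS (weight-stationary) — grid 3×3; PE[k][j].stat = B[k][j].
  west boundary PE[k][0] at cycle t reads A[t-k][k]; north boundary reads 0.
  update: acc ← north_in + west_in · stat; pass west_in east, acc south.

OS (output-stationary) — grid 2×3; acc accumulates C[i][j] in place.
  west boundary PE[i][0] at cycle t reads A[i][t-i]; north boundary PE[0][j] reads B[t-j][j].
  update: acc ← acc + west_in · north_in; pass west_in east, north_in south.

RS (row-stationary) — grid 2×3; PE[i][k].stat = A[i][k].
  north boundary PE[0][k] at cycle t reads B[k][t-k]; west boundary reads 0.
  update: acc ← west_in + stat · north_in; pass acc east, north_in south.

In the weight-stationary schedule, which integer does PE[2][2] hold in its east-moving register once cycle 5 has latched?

register = 7

WS 3×3: PE[2][2] cycle-by-cycle (with neighbour feeds):
  c0 r1c2: 0 / 0 / 0
  c0 r2c1: 0 / 0 / 0
  c0 r2c2: 0 / 0 / 0
  c1 r1c2: 0 / 0 / 0
  c1 r2c1: 0 / 0 / 0
  c1 r2c2: 0 / 0 / 0
  c2 r1c2: 0 / 0 / 0
  c2 r2c1: 0 / 0 / 0
  c2 r2c2: 0 / 0 / 0
  c3 r1c2: 15 / 3 / 15
  c3 r2c1: 51 / 7 / 51
  c3 r2c2: 0 / 0 / 0
  c4 r1c2: 36 / 6 / 36
  c4 r2c1: 66 / 7 / 66
  c4 r2c2: 71 / 7 / 71
  c5 r1c2: 0 / 0 / 0
  c5 r2c1: 0 / 0 / 0
  c5 r2c2: 92 / 7 / 92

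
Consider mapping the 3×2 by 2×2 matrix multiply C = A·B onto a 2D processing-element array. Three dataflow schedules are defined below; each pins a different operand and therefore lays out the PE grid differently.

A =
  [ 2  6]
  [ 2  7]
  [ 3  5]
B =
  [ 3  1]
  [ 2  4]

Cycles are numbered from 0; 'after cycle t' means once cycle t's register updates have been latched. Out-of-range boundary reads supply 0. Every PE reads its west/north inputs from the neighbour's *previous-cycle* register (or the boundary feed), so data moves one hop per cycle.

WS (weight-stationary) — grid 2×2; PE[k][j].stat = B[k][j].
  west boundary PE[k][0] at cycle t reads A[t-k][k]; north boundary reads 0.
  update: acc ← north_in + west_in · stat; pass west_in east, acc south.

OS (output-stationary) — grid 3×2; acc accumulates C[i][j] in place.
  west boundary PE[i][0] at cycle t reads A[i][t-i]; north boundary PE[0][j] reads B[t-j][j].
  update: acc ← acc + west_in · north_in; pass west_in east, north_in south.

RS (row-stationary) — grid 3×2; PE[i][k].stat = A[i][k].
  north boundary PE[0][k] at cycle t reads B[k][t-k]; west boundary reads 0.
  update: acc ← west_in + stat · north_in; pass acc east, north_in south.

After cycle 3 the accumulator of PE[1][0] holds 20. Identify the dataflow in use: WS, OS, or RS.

Under WS (2×2), PE[1][0]:
  c0 r1c0: 0 / 0 / 0
  c1 r1c0: 18 / 6 / 18
  c2 r1c0: 20 / 7 / 20
  c3 r1c0: 19 / 5 / 19
Under OS (3×2), PE[1][0]:
  c0 r1c0: 0 / 0 / 0
  c1 r1c0: 6 / 2 / 3
  c2 r1c0: 20 / 7 / 2
  c3 r1c0: 20 / 0 / 0
Under RS (3×2), PE[1][0]:
  c0 r1c0: 0 / 0 / 0
  c1 r1c0: 6 / 6 / 3
  c2 r1c0: 2 / 2 / 1
  c3 r1c0: 0 / 0 / 0

dataflow = OS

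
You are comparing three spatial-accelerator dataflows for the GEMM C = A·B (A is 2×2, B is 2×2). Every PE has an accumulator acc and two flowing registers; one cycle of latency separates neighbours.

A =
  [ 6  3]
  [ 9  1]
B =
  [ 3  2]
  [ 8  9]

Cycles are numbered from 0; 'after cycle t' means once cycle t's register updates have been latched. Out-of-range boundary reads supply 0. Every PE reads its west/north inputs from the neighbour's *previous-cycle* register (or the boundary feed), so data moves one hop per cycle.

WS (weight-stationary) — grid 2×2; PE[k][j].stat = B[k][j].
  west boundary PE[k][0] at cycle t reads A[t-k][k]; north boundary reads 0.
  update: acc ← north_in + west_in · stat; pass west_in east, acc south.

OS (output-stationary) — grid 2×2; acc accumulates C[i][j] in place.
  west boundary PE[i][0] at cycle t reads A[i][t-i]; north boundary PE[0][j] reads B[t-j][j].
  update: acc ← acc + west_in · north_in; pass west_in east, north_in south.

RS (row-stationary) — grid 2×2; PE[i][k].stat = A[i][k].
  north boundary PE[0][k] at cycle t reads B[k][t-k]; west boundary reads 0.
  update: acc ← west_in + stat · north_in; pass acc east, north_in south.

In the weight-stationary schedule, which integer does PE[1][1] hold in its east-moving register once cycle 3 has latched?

Tracing WS — 2×2 array, target PE[1][1]:
  [0] (0,1) acc=0 (h:0 v:0)
  [0] (1,0) acc=0 (h:0 v:0)
  [0] (1,1) acc=0 (h:0 v:0)
  [1] (0,1) acc=12 (h:6 v:12)
  [1] (1,0) acc=42 (h:3 v:42)
  [1] (1,1) acc=0 (h:0 v:0)
  [2] (0,1) acc=18 (h:9 v:18)
  [2] (1,0) acc=35 (h:1 v:35)
  [2] (1,1) acc=39 (h:3 v:39)
  [3] (0,1) acc=0 (h:0 v:0)
  [3] (1,0) acc=0 (h:0 v:0)
  [3] (1,1) acc=27 (h:1 v:27)

register = 1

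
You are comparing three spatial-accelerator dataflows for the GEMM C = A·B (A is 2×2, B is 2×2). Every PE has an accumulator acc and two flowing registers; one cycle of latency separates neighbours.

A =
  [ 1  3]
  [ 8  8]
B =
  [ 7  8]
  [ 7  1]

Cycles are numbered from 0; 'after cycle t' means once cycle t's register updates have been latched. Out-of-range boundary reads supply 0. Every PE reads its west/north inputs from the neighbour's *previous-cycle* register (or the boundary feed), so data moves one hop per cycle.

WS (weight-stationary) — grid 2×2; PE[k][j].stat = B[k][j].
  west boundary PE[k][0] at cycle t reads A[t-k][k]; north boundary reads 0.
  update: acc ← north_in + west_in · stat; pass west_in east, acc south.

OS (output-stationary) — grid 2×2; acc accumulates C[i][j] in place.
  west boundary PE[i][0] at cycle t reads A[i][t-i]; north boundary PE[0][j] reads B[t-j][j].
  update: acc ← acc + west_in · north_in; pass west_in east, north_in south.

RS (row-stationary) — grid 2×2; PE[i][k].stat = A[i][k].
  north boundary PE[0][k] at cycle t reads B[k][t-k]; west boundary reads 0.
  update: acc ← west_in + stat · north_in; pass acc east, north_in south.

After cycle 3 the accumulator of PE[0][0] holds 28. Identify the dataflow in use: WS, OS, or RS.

Under WS (2×2), PE[0][0]:
  t=0 PE[0][0]: acc=7 h=1 v=7
  t=1 PE[0][0]: acc=56 h=8 v=56
  t=2 PE[0][0]: acc=0 h=0 v=0
  t=3 PE[0][0]: acc=0 h=0 v=0
Under OS (2×2), PE[0][0]:
  t=0 PE[0][0]: acc=7 h=1 v=7
  t=1 PE[0][0]: acc=28 h=3 v=7
  t=2 PE[0][0]: acc=28 h=0 v=0
  t=3 PE[0][0]: acc=28 h=0 v=0
Under RS (2×2), PE[0][0]:
  t=0 PE[0][0]: acc=7 h=7 v=7
  t=1 PE[0][0]: acc=8 h=8 v=8
  t=2 PE[0][0]: acc=0 h=0 v=0
  t=3 PE[0][0]: acc=0 h=0 v=0

dataflow = OS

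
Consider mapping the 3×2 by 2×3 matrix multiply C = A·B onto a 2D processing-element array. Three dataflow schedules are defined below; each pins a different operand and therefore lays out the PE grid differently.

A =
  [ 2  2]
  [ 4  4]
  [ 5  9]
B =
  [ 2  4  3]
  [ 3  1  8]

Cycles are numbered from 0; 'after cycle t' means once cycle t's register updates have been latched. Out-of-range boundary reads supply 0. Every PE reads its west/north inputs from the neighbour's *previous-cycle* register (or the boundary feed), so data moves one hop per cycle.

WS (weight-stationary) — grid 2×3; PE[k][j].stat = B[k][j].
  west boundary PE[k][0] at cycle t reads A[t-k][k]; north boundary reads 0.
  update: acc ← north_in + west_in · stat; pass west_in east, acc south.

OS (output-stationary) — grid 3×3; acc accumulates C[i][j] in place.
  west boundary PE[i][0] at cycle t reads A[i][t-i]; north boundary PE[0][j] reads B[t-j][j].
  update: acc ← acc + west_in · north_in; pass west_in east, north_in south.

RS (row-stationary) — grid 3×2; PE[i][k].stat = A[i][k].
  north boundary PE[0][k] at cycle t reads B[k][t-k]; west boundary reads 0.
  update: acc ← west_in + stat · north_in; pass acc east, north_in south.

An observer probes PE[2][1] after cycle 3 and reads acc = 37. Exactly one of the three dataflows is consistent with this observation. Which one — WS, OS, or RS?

dataflow = RS

— WS: 2×3 array has no PE[2][1].
OS (3×3 grid), PE[2][1]:
  cycle 0: PE[2][1] → acc 0, east 0, south 0
  cycle 1: PE[2][1] → acc 0, east 0, south 0
  cycle 2: PE[2][1] → acc 0, east 0, south 0
  cycle 3: PE[2][1] → acc 20, east 5, south 4
RS (3×2 grid), PE[2][1]:
  cycle 0: PE[2][1] → acc 0, east 0, south 0
  cycle 1: PE[2][1] → acc 0, east 0, south 0
  cycle 2: PE[2][1] → acc 0, east 0, south 0
  cycle 3: PE[2][1] → acc 37, east 37, south 3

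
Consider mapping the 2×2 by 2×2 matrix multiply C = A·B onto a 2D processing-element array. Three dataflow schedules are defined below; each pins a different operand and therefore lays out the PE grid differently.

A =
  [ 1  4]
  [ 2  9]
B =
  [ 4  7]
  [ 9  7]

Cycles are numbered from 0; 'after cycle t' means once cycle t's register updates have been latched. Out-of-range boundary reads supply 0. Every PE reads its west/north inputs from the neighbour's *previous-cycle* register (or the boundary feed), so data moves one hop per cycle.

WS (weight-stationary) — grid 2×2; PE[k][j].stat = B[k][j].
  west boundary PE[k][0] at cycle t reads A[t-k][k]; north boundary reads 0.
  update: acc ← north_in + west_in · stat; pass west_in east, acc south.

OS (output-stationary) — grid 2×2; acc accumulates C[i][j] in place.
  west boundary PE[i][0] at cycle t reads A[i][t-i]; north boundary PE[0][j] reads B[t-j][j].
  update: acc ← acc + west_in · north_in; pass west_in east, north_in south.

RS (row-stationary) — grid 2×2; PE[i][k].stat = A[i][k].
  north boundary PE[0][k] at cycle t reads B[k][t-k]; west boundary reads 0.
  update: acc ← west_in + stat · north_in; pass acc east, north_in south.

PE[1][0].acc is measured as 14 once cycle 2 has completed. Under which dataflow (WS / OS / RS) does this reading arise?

dataflow = RS

— WS: 2×2; PE[1][0] trace:
  0: (1,0).acc=0  regs=<0,0>
  1: (1,0).acc=40  regs=<4,40>
  2: (1,0).acc=89  regs=<9,89>
— OS: 2×2; PE[1][0] trace:
  0: (1,0).acc=0  regs=<0,0>
  1: (1,0).acc=8  regs=<2,4>
  2: (1,0).acc=89  regs=<9,9>
— RS: 2×2; PE[1][0] trace:
  0: (1,0).acc=0  regs=<0,0>
  1: (1,0).acc=8  regs=<8,4>
  2: (1,0).acc=14  regs=<14,7>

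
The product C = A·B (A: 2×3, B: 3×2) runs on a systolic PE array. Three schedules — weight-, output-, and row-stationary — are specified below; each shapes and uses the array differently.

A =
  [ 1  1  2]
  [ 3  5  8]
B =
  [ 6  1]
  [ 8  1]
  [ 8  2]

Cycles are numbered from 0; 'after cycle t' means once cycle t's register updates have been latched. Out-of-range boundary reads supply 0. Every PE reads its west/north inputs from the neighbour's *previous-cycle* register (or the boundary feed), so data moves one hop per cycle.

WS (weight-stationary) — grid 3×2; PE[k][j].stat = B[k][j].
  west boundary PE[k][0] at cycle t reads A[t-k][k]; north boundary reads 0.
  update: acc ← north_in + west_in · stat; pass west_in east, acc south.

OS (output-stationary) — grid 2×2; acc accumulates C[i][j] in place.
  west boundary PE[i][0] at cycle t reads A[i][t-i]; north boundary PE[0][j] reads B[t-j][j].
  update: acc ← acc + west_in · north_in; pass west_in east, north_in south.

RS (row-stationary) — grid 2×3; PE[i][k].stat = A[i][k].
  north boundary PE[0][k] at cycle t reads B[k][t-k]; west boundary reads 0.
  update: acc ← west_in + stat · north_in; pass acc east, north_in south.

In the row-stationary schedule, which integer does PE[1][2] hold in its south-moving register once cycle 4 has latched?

register = 2

Tracing RS — 2×3 array, target PE[1][2]:
  step 0 · PE0,2: acc=0; fwd→0 fwd↓0
  step 0 · PE1,1: acc=0; fwd→0 fwd↓0
  step 0 · PE1,2: acc=0; fwd→0 fwd↓0
  step 1 · PE0,2: acc=0; fwd→0 fwd↓0
  step 1 · PE1,1: acc=0; fwd→0 fwd↓0
  step 1 · PE1,2: acc=0; fwd→0 fwd↓0
  step 2 · PE0,2: acc=30; fwd→30 fwd↓8
  step 2 · PE1,1: acc=58; fwd→58 fwd↓8
  step 2 · PE1,2: acc=0; fwd→0 fwd↓0
  step 3 · PE0,2: acc=6; fwd→6 fwd↓2
  step 3 · PE1,1: acc=8; fwd→8 fwd↓1
  step 3 · PE1,2: acc=122; fwd→122 fwd↓8
  step 4 · PE0,2: acc=0; fwd→0 fwd↓0
  step 4 · PE1,1: acc=0; fwd→0 fwd↓0
  step 4 · PE1,2: acc=24; fwd→24 fwd↓2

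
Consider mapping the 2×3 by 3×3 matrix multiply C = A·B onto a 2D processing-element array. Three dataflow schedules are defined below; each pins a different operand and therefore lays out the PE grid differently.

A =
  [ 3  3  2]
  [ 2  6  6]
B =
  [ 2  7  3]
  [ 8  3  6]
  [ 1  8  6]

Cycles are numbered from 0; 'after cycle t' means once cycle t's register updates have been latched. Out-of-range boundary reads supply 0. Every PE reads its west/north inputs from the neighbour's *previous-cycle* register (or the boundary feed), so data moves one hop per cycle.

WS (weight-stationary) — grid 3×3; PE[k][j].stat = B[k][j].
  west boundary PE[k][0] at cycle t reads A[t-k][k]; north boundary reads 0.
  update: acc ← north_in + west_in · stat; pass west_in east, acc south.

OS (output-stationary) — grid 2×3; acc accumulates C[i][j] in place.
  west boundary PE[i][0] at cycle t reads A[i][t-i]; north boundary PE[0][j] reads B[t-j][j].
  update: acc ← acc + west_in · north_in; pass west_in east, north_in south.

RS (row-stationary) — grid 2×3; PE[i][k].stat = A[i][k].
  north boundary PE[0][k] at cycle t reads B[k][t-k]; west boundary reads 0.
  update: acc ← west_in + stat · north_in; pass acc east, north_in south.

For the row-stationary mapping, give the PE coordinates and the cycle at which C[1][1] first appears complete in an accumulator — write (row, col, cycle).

Under RS, C[1][1] lands at PE[1][2]:
  after 0 — PE[1][2] acc=0, pass-E 0, pass-S 0
  after 1 — PE[1][2] acc=0, pass-E 0, pass-S 0
  after 2 — PE[1][2] acc=0, pass-E 0, pass-S 0
  after 3 — PE[1][2] acc=58, pass-E 58, pass-S 1
  after 4 — PE[1][2] acc=80, pass-E 80, pass-S 8

(row, col, cycle) = (1, 2, 4)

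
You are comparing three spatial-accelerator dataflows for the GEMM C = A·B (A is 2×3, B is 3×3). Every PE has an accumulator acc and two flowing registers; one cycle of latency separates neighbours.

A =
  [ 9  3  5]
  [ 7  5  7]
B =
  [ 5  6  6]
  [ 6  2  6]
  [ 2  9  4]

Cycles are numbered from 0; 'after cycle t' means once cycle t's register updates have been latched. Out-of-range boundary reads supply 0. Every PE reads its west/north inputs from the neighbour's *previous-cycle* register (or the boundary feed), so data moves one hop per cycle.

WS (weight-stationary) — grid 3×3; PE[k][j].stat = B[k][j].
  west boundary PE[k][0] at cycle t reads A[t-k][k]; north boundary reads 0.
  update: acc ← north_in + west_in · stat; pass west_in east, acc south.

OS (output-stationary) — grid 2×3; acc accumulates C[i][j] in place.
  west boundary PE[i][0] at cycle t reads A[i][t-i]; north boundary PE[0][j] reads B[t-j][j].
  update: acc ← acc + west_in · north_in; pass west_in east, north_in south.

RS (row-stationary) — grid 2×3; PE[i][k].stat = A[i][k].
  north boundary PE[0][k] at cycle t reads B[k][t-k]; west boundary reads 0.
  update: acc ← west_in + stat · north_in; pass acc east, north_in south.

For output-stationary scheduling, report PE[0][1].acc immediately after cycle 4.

PE[0][1].acc = 105

OS (2×3). Following PE[0][1] plus its west/north inputs:
  0: (0,0).acc=45  regs=<9,5>
  0: (0,1).acc=0  regs=<0,0>
  1: (0,0).acc=63  regs=<3,6>
  1: (0,1).acc=54  regs=<9,6>
  2: (0,0).acc=73  regs=<5,2>
  2: (0,1).acc=60  regs=<3,2>
  3: (0,0).acc=73  regs=<0,0>
  3: (0,1).acc=105  regs=<5,9>
  4: (0,0).acc=73  regs=<0,0>
  4: (0,1).acc=105  regs=<0,0>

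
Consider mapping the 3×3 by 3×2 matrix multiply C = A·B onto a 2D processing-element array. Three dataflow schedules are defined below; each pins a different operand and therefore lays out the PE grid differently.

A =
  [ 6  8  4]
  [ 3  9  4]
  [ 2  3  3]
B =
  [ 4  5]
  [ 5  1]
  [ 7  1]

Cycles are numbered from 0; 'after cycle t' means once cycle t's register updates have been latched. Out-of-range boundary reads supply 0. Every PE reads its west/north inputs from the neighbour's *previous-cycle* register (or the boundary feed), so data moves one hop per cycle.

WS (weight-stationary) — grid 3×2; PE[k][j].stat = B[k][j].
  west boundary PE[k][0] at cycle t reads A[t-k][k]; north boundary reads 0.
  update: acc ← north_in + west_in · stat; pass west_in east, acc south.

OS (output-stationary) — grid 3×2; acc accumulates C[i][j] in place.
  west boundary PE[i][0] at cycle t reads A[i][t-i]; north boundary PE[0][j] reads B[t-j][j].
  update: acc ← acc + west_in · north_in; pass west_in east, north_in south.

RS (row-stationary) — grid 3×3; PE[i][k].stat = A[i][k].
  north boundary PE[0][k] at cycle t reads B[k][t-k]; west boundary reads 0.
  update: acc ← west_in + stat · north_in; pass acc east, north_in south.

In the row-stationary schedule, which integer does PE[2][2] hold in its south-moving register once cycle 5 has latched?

RS 3×3: PE[2][2] cycle-by-cycle (with neighbour feeds):
  [0] (1,2) acc=0 (h:0 v:0)
  [0] (2,1) acc=0 (h:0 v:0)
  [0] (2,2) acc=0 (h:0 v:0)
  [1] (1,2) acc=0 (h:0 v:0)
  [1] (2,1) acc=0 (h:0 v:0)
  [1] (2,2) acc=0 (h:0 v:0)
  [2] (1,2) acc=0 (h:0 v:0)
  [2] (2,1) acc=0 (h:0 v:0)
  [2] (2,2) acc=0 (h:0 v:0)
  [3] (1,2) acc=85 (h:85 v:7)
  [3] (2,1) acc=23 (h:23 v:5)
  [3] (2,2) acc=0 (h:0 v:0)
  [4] (1,2) acc=28 (h:28 v:1)
  [4] (2,1) acc=13 (h:13 v:1)
  [4] (2,2) acc=44 (h:44 v:7)
  [5] (1,2) acc=0 (h:0 v:0)
  [5] (2,1) acc=0 (h:0 v:0)
  [5] (2,2) acc=16 (h:16 v:1)

register = 1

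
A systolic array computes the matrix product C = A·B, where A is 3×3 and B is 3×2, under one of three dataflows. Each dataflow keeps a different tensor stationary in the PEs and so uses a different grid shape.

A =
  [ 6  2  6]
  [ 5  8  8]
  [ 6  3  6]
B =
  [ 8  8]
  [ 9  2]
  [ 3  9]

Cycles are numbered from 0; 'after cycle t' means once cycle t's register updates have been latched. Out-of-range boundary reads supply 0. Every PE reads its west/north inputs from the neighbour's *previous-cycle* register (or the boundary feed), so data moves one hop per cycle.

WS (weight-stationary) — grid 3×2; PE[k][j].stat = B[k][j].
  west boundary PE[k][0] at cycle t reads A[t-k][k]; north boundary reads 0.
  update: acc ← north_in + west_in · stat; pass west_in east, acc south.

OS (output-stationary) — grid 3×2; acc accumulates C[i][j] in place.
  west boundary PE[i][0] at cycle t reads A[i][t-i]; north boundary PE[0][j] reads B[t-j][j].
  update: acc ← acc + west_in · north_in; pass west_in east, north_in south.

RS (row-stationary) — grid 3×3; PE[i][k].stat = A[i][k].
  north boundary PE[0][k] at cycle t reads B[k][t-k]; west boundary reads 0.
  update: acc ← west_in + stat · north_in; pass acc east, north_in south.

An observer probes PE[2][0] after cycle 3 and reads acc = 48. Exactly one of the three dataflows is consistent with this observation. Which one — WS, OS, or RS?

dataflow = RS

WS (3×2 grid), PE[2][0]:
  t=0 PE[2][0]: acc=0 h=0 v=0
  t=1 PE[2][0]: acc=0 h=0 v=0
  t=2 PE[2][0]: acc=84 h=6 v=84
  t=3 PE[2][0]: acc=136 h=8 v=136
OS (3×2 grid), PE[2][0]:
  t=0 PE[2][0]: acc=0 h=0 v=0
  t=1 PE[2][0]: acc=0 h=0 v=0
  t=2 PE[2][0]: acc=48 h=6 v=8
  t=3 PE[2][0]: acc=75 h=3 v=9
RS (3×3 grid), PE[2][0]:
  t=0 PE[2][0]: acc=0 h=0 v=0
  t=1 PE[2][0]: acc=0 h=0 v=0
  t=2 PE[2][0]: acc=48 h=48 v=8
  t=3 PE[2][0]: acc=48 h=48 v=8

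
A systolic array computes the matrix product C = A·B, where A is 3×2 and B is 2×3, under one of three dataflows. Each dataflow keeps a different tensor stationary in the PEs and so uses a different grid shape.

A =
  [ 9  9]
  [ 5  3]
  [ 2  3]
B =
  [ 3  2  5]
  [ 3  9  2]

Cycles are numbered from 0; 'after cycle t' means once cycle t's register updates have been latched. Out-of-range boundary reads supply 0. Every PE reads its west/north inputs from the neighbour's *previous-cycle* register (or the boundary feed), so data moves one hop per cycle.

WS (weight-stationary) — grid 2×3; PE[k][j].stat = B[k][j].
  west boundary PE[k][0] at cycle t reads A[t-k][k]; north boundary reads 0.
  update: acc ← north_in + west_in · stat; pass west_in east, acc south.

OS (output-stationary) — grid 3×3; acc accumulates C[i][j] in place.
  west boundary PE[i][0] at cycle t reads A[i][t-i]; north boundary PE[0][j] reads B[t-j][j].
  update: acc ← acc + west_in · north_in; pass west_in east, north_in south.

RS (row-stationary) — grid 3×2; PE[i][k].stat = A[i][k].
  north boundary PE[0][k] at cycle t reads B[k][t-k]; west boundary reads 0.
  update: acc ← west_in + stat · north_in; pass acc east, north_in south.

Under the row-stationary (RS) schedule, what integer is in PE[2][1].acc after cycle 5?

PE[2][1].acc = 16

RS on a 3×2 grid — tracing PE[2][1] and its feeders:
  after 0 — PE[1][1] acc=0, pass-E 0, pass-S 0
  after 0 — PE[2][0] acc=0, pass-E 0, pass-S 0
  after 0 — PE[2][1] acc=0, pass-E 0, pass-S 0
  after 1 — PE[1][1] acc=0, pass-E 0, pass-S 0
  after 1 — PE[2][0] acc=0, pass-E 0, pass-S 0
  after 1 — PE[2][1] acc=0, pass-E 0, pass-S 0
  after 2 — PE[1][1] acc=24, pass-E 24, pass-S 3
  after 2 — PE[2][0] acc=6, pass-E 6, pass-S 3
  after 2 — PE[2][1] acc=0, pass-E 0, pass-S 0
  after 3 — PE[1][1] acc=37, pass-E 37, pass-S 9
  after 3 — PE[2][0] acc=4, pass-E 4, pass-S 2
  after 3 — PE[2][1] acc=15, pass-E 15, pass-S 3
  after 4 — PE[1][1] acc=31, pass-E 31, pass-S 2
  after 4 — PE[2][0] acc=10, pass-E 10, pass-S 5
  after 4 — PE[2][1] acc=31, pass-E 31, pass-S 9
  after 5 — PE[1][1] acc=0, pass-E 0, pass-S 0
  after 5 — PE[2][0] acc=0, pass-E 0, pass-S 0
  after 5 — PE[2][1] acc=16, pass-E 16, pass-S 2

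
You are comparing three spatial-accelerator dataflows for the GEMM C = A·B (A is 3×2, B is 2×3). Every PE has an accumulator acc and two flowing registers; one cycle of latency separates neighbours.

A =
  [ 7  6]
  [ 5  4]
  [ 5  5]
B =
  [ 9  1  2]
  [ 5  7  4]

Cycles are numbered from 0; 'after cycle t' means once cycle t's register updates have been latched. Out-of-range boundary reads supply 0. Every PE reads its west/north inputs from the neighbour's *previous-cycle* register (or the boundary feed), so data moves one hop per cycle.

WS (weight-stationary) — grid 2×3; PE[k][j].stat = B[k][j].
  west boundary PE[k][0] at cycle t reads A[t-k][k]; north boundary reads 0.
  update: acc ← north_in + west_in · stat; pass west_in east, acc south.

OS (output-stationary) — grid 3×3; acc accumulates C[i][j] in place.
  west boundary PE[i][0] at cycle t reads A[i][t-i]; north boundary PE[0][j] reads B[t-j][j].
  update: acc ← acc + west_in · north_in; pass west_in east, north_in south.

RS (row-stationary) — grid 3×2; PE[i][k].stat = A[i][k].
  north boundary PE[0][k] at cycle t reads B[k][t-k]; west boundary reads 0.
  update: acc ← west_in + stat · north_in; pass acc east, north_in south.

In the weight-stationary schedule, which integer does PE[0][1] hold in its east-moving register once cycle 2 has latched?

Tracing WS — 2×3 array, target PE[0][1]:
  c0 r0c0: 63 / 7 / 63
  c0 r0c1: 0 / 0 / 0
  c1 r0c0: 45 / 5 / 45
  c1 r0c1: 7 / 7 / 7
  c2 r0c0: 45 / 5 / 45
  c2 r0c1: 5 / 5 / 5

register = 5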